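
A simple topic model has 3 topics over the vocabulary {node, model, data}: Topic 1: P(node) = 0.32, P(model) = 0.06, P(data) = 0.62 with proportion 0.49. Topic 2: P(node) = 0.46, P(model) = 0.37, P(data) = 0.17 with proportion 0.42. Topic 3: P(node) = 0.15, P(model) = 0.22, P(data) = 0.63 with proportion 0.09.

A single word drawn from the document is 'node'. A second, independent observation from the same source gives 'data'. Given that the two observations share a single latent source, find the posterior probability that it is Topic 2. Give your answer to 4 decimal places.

0.2370

The responsibility of component k is π_k f_k(x) divided by Σ_j π_j f_j(x).
Since both observations come from the same component, the likelihood for component k is f_k(x₁)·f_k(x₂).
  f_1 = [P(node | comp) = 0.32] × [0.62] = 0.1984
  f_2 = [P(node | comp) = 0.46] × [0.17] = 0.0782
  f_3 = [P(node | comp) = 0.15] × [0.63] = 0.0945
Prior × likelihood for each component:
  π_1·f_1 = 0.49 × 0.1984 = 0.097216
  π_2·f_2 = 0.42 × 0.0782 = 0.032844
  π_3·f_3 = 0.09 × 0.0945 = 0.008505
Marginal: 0.097216 + 0.032844 + 0.008505 = 0.138565
P(Topic 2 | x₁,x₂) ≈ 0.2370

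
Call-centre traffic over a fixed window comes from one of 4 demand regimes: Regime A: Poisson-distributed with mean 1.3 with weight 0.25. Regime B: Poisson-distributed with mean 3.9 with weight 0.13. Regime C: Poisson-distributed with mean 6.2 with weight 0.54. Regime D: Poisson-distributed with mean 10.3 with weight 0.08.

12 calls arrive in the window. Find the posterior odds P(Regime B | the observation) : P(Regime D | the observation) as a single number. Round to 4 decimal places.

0.0085

The posterior odds equal the prior odds times the likelihood ratio: (w_i/w_j)·(f_i(x)/f_j(x)).
Evaluate each component's likelihood at the observed value:
  L_A = 1.32556e-08
  L_B = 0.000523227
  L_C = 0.013669
  L_D = 0.10011
Posterior odds = (w_B·L_B) / (w_D·L_D) = (0.13·0.000523227) / (0.08·0.10011) = 6.80195e-05 / 0.00800878 ≈ 0.0085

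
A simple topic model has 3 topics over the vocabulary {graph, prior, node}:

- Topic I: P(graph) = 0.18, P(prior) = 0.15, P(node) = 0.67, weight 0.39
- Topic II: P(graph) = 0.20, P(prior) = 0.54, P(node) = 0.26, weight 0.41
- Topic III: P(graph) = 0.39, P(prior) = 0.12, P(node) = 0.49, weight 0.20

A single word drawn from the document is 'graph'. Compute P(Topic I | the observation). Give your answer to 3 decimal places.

P(component k | x) = π_k·f_k(x) / marginal(x), where marginal(x) = Σ_j π_j·f_j(x).
Component likelihoods at x = 'graph':
  L_I = P(graph | comp) = 0.18
  L_II = P(graph | comp) = 0.20
  L_III = P(graph | comp) = 0.39
Multiply by the mixture weights:
  π_I·L_I = 0.39 × 0.18 = 0.0702
  π_II·L_II = 0.41 × 0.2 = 0.082
  π_III·L_III = 0.20 × 0.39 = 0.078
Evidence: 0.0702 + 0.082 + 0.078 = 0.2302
Responsibility of Topic I: 0.0702 / 0.2302 ≈ 0.305

0.305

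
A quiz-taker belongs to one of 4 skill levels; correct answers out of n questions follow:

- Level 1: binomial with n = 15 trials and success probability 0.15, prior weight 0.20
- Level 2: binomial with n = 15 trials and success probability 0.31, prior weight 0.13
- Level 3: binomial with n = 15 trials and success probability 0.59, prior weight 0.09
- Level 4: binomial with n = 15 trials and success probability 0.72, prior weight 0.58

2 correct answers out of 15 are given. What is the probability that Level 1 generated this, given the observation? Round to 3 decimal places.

By Bayes' theorem, P(k | x) = π_k f_k(x) / Σ_j π_j f_j(x).
Evaluate each component's likelihood at the observed value:
  L_1 = C(15,2)·0.15^2·0.85^13 = 105·0.0225·0.120905 = 0.285639
  L_2 = C(15,2)·0.31^2·0.69^13 = 105·0.0961·0.00803597 = 0.0810869
  L_3 = C(15,2)·0.59^2·0.41^13 = 105·0.3481·9.25103e-06 = 0.00033813
  L_4 = C(15,2)·0.72^2·0.28^13 = 105·0.5184·6.50211e-08 = 3.53923e-06
Unnormalised posteriors:
  π_1·L_1 = 0.20 × 0.285639 = 0.0571278
  π_2·L_2 = 0.13 × 0.0810869 = 0.0105413
  π_3·L_3 = 0.09 × 0.00033813 = 3.04317e-05
  π_4·L_4 = 0.58 × 3.53923e-06 = 2.05275e-06
Evidence: 0.0571278 + 0.0105413 + 3.04317e-05 + 2.05275e-06 = 0.0677016
So the posterior for Level 1 is 0.0571278 / 0.0677016 ≈ 0.844.

0.844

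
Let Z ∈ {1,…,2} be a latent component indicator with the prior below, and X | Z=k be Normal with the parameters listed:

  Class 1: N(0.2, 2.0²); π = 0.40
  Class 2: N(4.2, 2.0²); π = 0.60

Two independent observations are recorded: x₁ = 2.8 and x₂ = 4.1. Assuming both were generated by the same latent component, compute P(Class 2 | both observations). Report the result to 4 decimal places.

Apply Bayes' rule: the posterior for each component is proportional to its prior times its likelihood at x.
Since both observations come from the same component, the likelihood for component k is f_k(x₁)·f_k(x₂).
  p_1 = [0.0856843] × [0.0297974] = 0.00255317
  p_2 = [0.156127] × [0.199222] = 0.0311039
Unnormalised posteriors:
  π_1·p_1 = 0.40 × 0.00255317 = 0.00102127
  π_2·p_2 = 0.60 × 0.0311039 = 0.0186624
Denominator: 0.00102127 + 0.0186624 = 0.0196836
P(Class 2 | x₁, x₂) ≈ 0.9481

0.9481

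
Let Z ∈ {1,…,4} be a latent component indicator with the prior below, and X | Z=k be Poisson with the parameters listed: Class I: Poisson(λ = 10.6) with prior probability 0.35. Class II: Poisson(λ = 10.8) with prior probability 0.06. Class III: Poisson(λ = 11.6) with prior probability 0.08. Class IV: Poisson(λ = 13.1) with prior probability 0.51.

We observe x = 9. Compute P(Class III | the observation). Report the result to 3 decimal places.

The responsibility of component k is π_k f_k(x) divided by Σ_j π_j f_j(x).
Poisson probabilities:
  L_I = e^(−10.6)·10.6^9/9! = 0.116003
  L_II = e^(−10.8)·10.8^9/9! = 0.112375
  L_III = e^(−11.6)·11.6^9/9! = 0.0960601
  L_IV = e^(−13.1)·13.1^9/9! = 0.0640355
Multiply by the mixture weights:
  π_I·L_I = 0.35 × 0.116003 = 0.040601
  π_II·L_II = 0.06 × 0.112375 = 0.00674251
  π_III·L_III = 0.08 × 0.0960601 = 0.00768481
  π_IV·L_IV = 0.51 × 0.0640355 = 0.0326581
Denominator: 0.040601 + 0.00674251 + 0.00768481 + 0.0326581 = 0.0876864
P(Class III | the observation) ≈ 0.088

0.088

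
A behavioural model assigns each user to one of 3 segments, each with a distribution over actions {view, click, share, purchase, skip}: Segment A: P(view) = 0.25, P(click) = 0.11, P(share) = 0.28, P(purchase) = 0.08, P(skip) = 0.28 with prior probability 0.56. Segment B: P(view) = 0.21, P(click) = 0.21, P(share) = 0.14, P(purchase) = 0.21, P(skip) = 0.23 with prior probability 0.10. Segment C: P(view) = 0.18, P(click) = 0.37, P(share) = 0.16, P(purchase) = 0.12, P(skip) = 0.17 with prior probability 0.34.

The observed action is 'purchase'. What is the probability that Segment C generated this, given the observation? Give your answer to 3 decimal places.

0.383

By Bayes' theorem, P(k | x) = w_k f_k(x) / Σ_j w_j f_j(x).
Categorical probabilities:
  L_A = 0.08
  L_B = 0.21
  L_C = 0.12
Prior × likelihood for each component:
  w_A·L_A = 0.56 × 0.08 = 0.0448
  w_B·L_B = 0.10 × 0.21 = 0.021
  w_C·L_C = 0.34 × 0.12 = 0.0408
Evidence: 0.0448 + 0.021 + 0.0408 = 0.1066
Responsibility of Segment C: 0.0408 / 0.1066 ≈ 0.383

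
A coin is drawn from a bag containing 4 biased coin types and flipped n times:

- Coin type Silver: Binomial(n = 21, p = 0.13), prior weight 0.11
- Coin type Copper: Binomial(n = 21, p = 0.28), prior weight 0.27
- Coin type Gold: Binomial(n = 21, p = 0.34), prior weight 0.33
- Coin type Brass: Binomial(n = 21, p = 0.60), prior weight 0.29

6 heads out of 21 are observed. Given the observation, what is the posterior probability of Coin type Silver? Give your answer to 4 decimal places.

By Bayes' theorem, P(k | x) = P(Z=k) f_k(x) / Σ_j P(Z=j) f_j(x).
Evaluate each component's likelihood at the observed value:
  L_Silver = C(21,6)·0.13^6·0.87^15 = 54264·4.82681e-06·0.123819 = 0.032431
  L_Copper = C(21,6)·0.28^6·0.72^15 = 54264·0.00048189·0.00724415 = 0.189429
  L_Gold = C(21,6)·0.34^6·0.66^15 = 54264·0.0015448·0.00196408 = 0.164643
  L_Brass = C(21,6)·0.60^6·0.40^15 = 54264·0.046656·1.07374e-06 = 0.00271844
Multiply by the mixture weights:
  P(Z=Silver)·L_Silver = 0.11 × 0.032431 = 0.00356741
  P(Z=Copper)·L_Copper = 0.27 × 0.189429 = 0.0511459
  P(Z=Gold)·L_Gold = 0.33 × 0.164643 = 0.0543323
  P(Z=Brass)·L_Brass = 0.29 × 0.00271844 = 0.000788347
Marginal: 0.00356741 + 0.0511459 + 0.0543323 + 0.000788347 = 0.109834
So the posterior for Coin type Silver is 0.00356741 / 0.109834 ≈ 0.0325.

0.0325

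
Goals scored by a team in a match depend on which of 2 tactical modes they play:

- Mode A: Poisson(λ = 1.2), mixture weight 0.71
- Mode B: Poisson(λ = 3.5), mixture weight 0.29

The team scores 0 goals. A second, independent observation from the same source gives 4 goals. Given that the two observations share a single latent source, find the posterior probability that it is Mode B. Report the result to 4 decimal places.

0.2291

P(component k | x) = π_k·f_k(x) / marginal(x), where marginal(x) = Σ_j π_j·f_j(x).
Since both observations come from the same component, the likelihood for component k is f_k(x₁)·f_k(x₂).
  L_A = [e^(−1.2)·1.2^0/0! = 0.301194] × [0.0260232] = 0.00783803
  L_B = [e^(−3.5)·3.5^0/0! = 0.0301974] × [0.188812] = 0.00570164
Weight by the priors:
  π_A·L_A = 0.71 × 0.00783803 = 0.005565
  π_B·L_B = 0.29 × 0.00570164 = 0.00165347
Evidence: 0.005565 + 0.00165347 = 0.00721848
P(Mode B | x₁,x₂) = 0.00165347 / 0.00721848 ≈ 0.2291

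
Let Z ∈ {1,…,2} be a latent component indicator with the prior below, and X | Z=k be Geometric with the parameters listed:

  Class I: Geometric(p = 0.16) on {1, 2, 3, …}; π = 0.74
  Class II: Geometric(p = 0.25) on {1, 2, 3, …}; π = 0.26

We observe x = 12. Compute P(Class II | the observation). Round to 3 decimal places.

0.136

By Bayes' theorem, P(k | x) = w_k f_k(x) / Σ_j w_j f_j(x).
Evaluate each component's likelihood at the observed value:
  f_I = 0.16·(1−0.16)^11 = 0.16·0.146917 = 0.0235067
  f_II = 0.25·(1−0.25)^11 = 0.25·0.0422351 = 0.0105588
Unnormalised posteriors:
  w_I·f_I = 0.74 × 0.0235067 = 0.017395
  w_II·f_II = 0.26 × 0.0105588 = 0.00274528
Evidence: 0.017395 + 0.00274528 = 0.0201403
P(Class II | data) ≈ 0.136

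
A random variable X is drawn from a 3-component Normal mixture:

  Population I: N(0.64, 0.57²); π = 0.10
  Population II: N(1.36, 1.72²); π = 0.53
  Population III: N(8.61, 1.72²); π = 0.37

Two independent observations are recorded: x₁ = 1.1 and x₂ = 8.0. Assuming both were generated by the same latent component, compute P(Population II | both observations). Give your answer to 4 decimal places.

By Bayes' theorem, P(k | x) = π_k f_k(x) / Σ_j π_j f_j(x).
Since both observations come from the same component, the likelihood for component k is f_k(x₁)·f_k(x₂).
  p_I = [(1/(0.57·√(2π)))·exp(−(1.1−0.64)²/(2·0.57²)) = 0.699899·exp(-0.32564) = 0.505373] × [4.37249e-37] = 2.20974e-37
  p_II = [(1/(1.72·√(2π)))·exp(−(1.1−1.36)²/(2·1.72²)) = 0.231943·exp(-0.01143) = 0.229308] × [0.000134646] = 3.08755e-05
  p_III = [(1/(1.72·√(2π)))·exp(−(1.1−8.61)²/(2·1.72²)) = 0.231943·exp(-9.53220) = 1.68113e-05] × [0.217806] = 3.6616e-06
Multiply by the mixture weights:
  π_I·p_I = 0.10 × 2.20974e-37 = 2.20974e-38
  π_II·p_II = 0.53 × 3.08755e-05 = 1.6364e-05
  π_III·p_III = 0.37 × 3.6616e-06 = 1.35479e-06
Normaliser: 2.20974e-38 + 1.6364e-05 + 1.35479e-06 = 1.77188e-05
P(Population II | x) ≈ 0.9235

0.9235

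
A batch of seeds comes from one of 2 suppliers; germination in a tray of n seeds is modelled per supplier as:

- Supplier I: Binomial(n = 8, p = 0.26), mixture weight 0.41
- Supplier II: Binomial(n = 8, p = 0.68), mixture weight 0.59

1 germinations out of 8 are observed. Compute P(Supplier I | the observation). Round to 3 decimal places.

Apply Bayes' rule: the posterior for each component is proportional to its prior times its likelihood at x.
Binomial probabilities:
  f_I = 0.252747
  f_II = 0.00186917
Unnormalised posteriors:
  P(Z=I)·f_I = 0.41 × 0.252747 = 0.103626
  P(Z=II)·f_II = 0.59 × 0.00186917 = 0.00110281
Normaliser: 0.103626 + 0.00110281 = 0.104729
So the posterior for Supplier I is 0.103626 / 0.104729 ≈ 0.989.

0.989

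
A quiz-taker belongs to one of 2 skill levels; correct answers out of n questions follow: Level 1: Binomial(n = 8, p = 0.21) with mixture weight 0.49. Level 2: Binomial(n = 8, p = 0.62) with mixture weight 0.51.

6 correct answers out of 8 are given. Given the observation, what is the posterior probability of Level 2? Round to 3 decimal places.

0.994

By Bayes' theorem, P(k | x) = P(Z=k) f_k(x) / Σ_j P(Z=j) f_j(x).
Evaluate each component's likelihood at the observed value:
  L_1 = C(8,6)·0.21^6·0.79^2 = 28·8.57661e-05·0.6241 = 0.00149875
  L_2 = C(8,6)·0.62^6·0.38^2 = 28·0.0568002·0.1444 = 0.229655
Multiply by the mixture weights:
  P(Z=1)·L_1 = 0.49 × 0.00149875 = 0.000734385
  P(Z=2)·L_2 = 0.51 × 0.229655 = 0.117124
Sum: 0.000734385 + 0.117124 = 0.117858
P(Level 2 | the observation) = 0.117124 / 0.117858 ≈ 0.994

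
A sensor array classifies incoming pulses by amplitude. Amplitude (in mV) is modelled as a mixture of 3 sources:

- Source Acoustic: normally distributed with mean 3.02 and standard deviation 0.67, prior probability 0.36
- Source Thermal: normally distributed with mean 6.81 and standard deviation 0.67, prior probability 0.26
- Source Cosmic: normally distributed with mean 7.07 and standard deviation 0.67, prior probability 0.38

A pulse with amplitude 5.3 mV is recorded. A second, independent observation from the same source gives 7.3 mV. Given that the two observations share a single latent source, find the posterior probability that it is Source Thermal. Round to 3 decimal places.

Posterior ∝ prior × likelihood, so P(k | x) ∝ π_k f_k(x); normalise over all components.
Since both observations come from the same component, the likelihood for component k is f_k(x₁)·f_k(x₂).
  f_Acoustic = [0.00182055] × [8.19674e-10] = 1.49226e-12
  f_Thermal = [0.0469762] × [0.455713] = 0.0214077
  f_Cosmic = [0.0181699] × [0.561366] = 0.0101999
Weight by the priors:
  π_Acoustic·f_Acoustic = 0.36 × 1.49226e-12 = 5.37214e-13
  π_Thermal·f_Thermal = 0.26 × 0.0214077 = 0.00556599
  π_Cosmic·f_Cosmic = 0.38 × 0.0101999 = 0.00387598
Sum: 5.37214e-13 + 0.00556599 + 0.00387598 = 0.00944197
Responsibility of Source Thermal: 0.00556599 / 0.00944197 ≈ 0.589

0.589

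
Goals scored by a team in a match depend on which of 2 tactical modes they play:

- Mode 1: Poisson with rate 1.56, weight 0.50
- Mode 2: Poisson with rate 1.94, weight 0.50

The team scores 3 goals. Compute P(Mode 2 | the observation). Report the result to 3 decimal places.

0.568

P(component k | x) = π_k·f_k(x) / marginal(x), where marginal(x) = Σ_j π_j·f_j(x).
Poisson probabilities:
  f_1 = e^(−1.56)·1.56^3/3! = 0.132961
  f_2 = e^(−1.94)·1.94^3/3! = 0.174873
Prior × likelihood for each component:
  π_1·f_1 = 0.50 × 0.132961 = 0.0664803
  π_2·f_2 = 0.50 × 0.174873 = 0.0874365
Marginal: 0.0664803 + 0.0874365 = 0.153917
Responsibility of Mode 2: 0.0874365 / 0.153917 ≈ 0.568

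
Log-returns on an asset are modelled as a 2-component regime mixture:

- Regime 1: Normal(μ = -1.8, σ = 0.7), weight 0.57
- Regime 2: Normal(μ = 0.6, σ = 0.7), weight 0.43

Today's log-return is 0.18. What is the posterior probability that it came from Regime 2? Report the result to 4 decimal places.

By Bayes' theorem, P(k | x) = w_k f_k(x) / Σ_j w_j f_j(x).
Evaluate each component's likelihood at the observed value:
  f_1 = 0.0104341
  f_2 = 0.476035
Multiply by the mixture weights:
  w_1·f_1 = 0.57 × 0.0104341 = 0.00594746
  w_2·f_2 = 0.43 × 0.476035 = 0.204695
Evidence: 0.00594746 + 0.204695 = 0.210643
Responsibility of Regime 2: 0.204695 / 0.210643 ≈ 0.9718

0.9718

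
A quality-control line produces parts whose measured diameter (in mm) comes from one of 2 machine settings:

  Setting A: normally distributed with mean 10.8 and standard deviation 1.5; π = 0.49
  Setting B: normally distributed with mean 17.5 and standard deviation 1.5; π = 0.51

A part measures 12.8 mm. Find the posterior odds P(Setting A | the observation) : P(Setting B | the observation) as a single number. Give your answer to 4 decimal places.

Since P(k|x) ∝ w_k f_k(x), the posterior odds are w_i f_i(x) / (w_j f_j(x)).
Normal densities:
  f_A = 0.10934
  f_B = 0.00196298
Posterior odds = (w_A·f_A) / (w_B·f_B) = (0.49·0.10934) / (0.51·0.00196298) = 0.0535766 / 0.00100112 ≈ 53.5167

53.5167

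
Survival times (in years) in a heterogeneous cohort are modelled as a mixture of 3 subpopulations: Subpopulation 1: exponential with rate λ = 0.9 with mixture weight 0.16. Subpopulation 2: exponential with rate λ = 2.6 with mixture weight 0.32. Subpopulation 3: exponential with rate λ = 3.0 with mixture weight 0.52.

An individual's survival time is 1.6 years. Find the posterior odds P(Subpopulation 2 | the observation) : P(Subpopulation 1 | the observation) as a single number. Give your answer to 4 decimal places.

0.3806

Posterior odds = (w_i f_i(x)) / (w_j f_j(x)); the normalising sum cancels.
Component likelihoods at x = 1.6 years:
  L_1 = 0.9·e^(−0.9·1.6) = 0.9·e^(−1.4400) = 0.213235
  L_2 = 2.6·e^(−2.6·1.6) = 2.6·e^(−4.1600) = 0.0405797
  L_3 = 3.0·e^(−3.0·1.6) = 3.0·e^(−4.8000) = 0.0246892
Posterior odds = (w_2·L_2) / (w_1·L_1) = (0.32·0.0405797) / (0.16·0.213235) = 0.0129855 / 0.0341176 ≈ 0.3806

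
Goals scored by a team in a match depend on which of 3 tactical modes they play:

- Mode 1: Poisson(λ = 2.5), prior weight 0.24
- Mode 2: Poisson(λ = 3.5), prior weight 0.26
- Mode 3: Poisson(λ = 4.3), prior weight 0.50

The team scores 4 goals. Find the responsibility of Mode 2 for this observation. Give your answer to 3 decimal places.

0.276

The responsibility of component k is w_k f_k(x) divided by Σ_j w_j f_j(x).
Poisson probabilities:
  p_1 = e^(−2.5)·2.5^4/4! = 0.133602
  p_2 = e^(−3.5)·3.5^4/4! = 0.188812
  p_3 = e^(−4.3)·4.3^4/4! = 0.193284
Unnormalised posteriors:
  w_1·p_1 = 0.24 × 0.133602 = 0.0320645
  w_2·p_2 = 0.26 × 0.188812 = 0.0490912
  w_3·p_3 = 0.50 × 0.193284 = 0.0966421
Normaliser: 0.0320645 + 0.0490912 + 0.0966421 = 0.177798
So the posterior for Mode 2 is 0.0490912 / 0.177798 ≈ 0.276.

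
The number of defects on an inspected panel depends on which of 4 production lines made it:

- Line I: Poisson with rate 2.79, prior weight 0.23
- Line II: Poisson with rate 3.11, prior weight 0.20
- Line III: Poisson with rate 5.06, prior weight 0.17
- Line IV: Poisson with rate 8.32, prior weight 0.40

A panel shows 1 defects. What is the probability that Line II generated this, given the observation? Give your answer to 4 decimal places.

P(component k | x) = π_k·f_k(x) / marginal(x), where marginal(x) = Σ_j π_j·f_j(x).
Evaluate each component's likelihood at the observed value:
  L_I = e^(−2.79)·2.79^1/1! = 0.171365
  L_II = e^(−3.11)·3.11^1/1! = 0.138709
  L_III = e^(−5.06)·5.06^1/1! = 0.0321085
  L_IV = e^(−8.32)·8.32^1/1! = 0.00202672
Weight by the priors:
  π_I·L_I = 0.23 × 0.171365 = 0.039414
  π_II·L_II = 0.20 × 0.138709 = 0.0277418
  π_III·L_III = 0.17 × 0.0321085 = 0.00545845
  π_IV·L_IV = 0.40 × 0.00202672 = 0.000810687
Denominator: 0.039414 + 0.0277418 + 0.00545845 + 0.000810687 = 0.0734249
P(Line II | data) = 0.0277418 / 0.0734249 ≈ 0.3778

0.3778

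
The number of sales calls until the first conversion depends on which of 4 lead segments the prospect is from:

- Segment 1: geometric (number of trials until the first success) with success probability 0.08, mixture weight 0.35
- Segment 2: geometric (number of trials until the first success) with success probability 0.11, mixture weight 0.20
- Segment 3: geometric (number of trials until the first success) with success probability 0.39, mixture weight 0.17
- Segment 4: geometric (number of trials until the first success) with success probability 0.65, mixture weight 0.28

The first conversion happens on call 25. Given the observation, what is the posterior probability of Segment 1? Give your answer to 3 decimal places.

Apply Bayes' rule: the posterior for each component is proportional to its prior times its likelihood at x.
Geometric probabilities:
  f_1 = 0.08·(1−0.08)^24 = 0.08·0.135179 = 0.0108143
  f_2 = 0.11·(1−0.11)^24 = 0.11·0.0610043 = 0.00671047
  f_3 = 0.39·(1−0.39)^24 = 0.39·7.04557e-06 = 2.74777e-06
  f_4 = 0.65·(1−0.65)^24 = 0.65·1.14191e-11 = 7.42244e-12
Unnormalised posteriors:
  π_1·f_1 = 0.35 × 0.0108143 = 0.003785
  π_2·f_2 = 0.20 × 0.00671047 = 0.00134209
  π_3·f_3 = 0.17 × 2.74777e-06 = 4.67121e-07
  π_4·f_4 = 0.28 × 7.42244e-12 = 2.07828e-12
Marginal: 0.003785 + 0.00134209 + 4.67121e-07 + 2.07828e-12 = 0.00512756
Responsibility of Segment 1: 0.003785 / 0.00512756 ≈ 0.738

0.738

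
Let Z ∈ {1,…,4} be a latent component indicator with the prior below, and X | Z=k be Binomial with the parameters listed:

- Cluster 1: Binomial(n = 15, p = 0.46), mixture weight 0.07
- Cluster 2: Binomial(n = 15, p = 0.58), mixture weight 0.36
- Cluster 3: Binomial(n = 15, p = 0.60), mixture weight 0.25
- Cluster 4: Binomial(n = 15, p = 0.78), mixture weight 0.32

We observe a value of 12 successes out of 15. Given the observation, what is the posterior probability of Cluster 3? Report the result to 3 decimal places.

0.141

By Bayes' theorem, P(k | x) = π_k f_k(x) / Σ_j π_j f_j(x).
Evaluate each component's likelihood at the observed value:
  p_1 = 0.00643112
  p_2 = 0.0488534
  p_3 = 0.0633879
  p_4 = 0.245705
Multiply by the mixture weights:
  π_1·p_1 = 0.07 × 0.00643112 = 0.000450178
  π_2·p_2 = 0.36 × 0.0488534 = 0.0175872
  π_3·p_3 = 0.25 × 0.0633879 = 0.015847
  π_4·p_4 = 0.32 × 0.245705 = 0.0786257
Denominator: 0.000450178 + 0.0175872 + 0.015847 + 0.0786257 = 0.11251
P(Cluster 3 | data) = 0.015847 / 0.11251 ≈ 0.141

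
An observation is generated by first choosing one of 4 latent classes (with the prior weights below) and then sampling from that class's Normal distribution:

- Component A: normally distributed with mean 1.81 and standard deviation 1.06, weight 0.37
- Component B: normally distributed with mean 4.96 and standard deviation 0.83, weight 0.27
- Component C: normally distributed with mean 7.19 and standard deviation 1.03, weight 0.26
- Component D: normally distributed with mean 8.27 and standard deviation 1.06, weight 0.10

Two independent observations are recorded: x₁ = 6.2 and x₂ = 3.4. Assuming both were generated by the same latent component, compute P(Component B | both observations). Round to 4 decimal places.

0.9911

By Bayes' theorem, P(k | x) = π_k f_k(x) / Σ_j π_j f_j(x).
Since both observations come from the same component, the likelihood for component k is f_k(x₁)·f_k(x₂).
  p_A = [(1/(1.06·√(2π)))·exp(−(6.2−1.81)²/(2·1.06²)) = 0.376361·exp(-8.57605) = 7.09697e-05] × [0.122186] = 8.67153e-06
  p_B = [(1/(0.83·√(2π)))·exp(−(6.2−4.96)²/(2·0.83²)) = 0.480653·exp(-1.11598) = 0.157459] × [0.0821751] = 0.0129392
  p_C = [(1/(1.03·√(2π)))·exp(−(6.2−7.19)²/(2·1.03²)) = 0.387323·exp(-0.46192) = 0.244042] × [0.00044463] = 0.000108508
  p_D = [(1/(1.06·√(2π)))·exp(−(6.2−8.27)²/(2·1.06²)) = 0.376361·exp(-1.90677) = 0.0559118] × [9.81905e-06] = 5.49001e-07
Prior × likelihood for each component:
  π_A·p_A = 0.37 × 8.67153e-06 = 3.20847e-06
  π_B·p_B = 0.27 × 0.0129392 = 0.00349358
  π_C·p_C = 0.26 × 0.000108508 = 2.82121e-05
  π_D·p_D = 0.10 × 5.49001e-07 = 5.49001e-08
Marginal: 3.20847e-06 + 0.00349358 + 2.82121e-05 + 5.49001e-08 = 0.00352506
P(Component B | x₁,x₂) = 0.00349358 / 0.00352506 ≈ 0.9911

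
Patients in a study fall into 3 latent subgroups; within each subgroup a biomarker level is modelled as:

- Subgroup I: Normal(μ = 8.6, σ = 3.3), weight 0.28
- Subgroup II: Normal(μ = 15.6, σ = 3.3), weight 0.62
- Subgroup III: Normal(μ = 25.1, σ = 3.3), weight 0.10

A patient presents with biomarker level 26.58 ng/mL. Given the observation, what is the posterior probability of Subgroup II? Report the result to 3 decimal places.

0.026

By Bayes' theorem, P(k | x) = π_k f_k(x) / Σ_j π_j f_j(x).
Component likelihoods at x = 26.58 ng/mL:
  L_I = (1/(3.3·√(2π)))·exp(−(26.58−8.6)²/(2·3.3²)) = 0.120892·exp(-14.84299) = 4.32679e-08
  L_II = (1/(3.3·√(2π)))·exp(−(26.58−15.6)²/(2·3.3²)) = 0.120892·exp(-5.53537) = 0.000476886
  L_III = (1/(3.3·√(2π)))·exp(−(26.58−25.1)²/(2·3.3²)) = 0.120892·exp(-0.10057) = 0.109325
Prior × likelihood for each component:
  π_I·L_I = 0.28 × 4.32679e-08 = 1.2115e-08
  π_II·L_II = 0.62 × 0.000476886 = 0.000295669
  π_III·L_III = 0.10 × 0.109325 = 0.0109325
Denominator: 1.2115e-08 + 0.000295669 + 0.0109325 = 0.0112282
So the posterior for Subgroup II is 0.000295669 / 0.0112282 ≈ 0.026.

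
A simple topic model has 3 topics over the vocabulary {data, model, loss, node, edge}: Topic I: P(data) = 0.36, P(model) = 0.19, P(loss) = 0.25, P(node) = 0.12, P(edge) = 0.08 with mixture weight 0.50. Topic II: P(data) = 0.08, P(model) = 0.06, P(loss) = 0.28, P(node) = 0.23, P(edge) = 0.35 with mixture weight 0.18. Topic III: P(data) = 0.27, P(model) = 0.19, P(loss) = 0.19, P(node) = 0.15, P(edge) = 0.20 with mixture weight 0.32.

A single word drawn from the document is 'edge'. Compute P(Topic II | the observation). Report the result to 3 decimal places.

P(component k | x) = w_k·f_k(x) / marginal(x), where marginal(x) = Σ_j w_j·f_j(x).
Categorical probabilities:
  f_I = 0.08
  f_II = 0.35
  f_III = 0.2
Prior × likelihood for each component:
  w_I·f_I = 0.50 × 0.08 = 0.04
  w_II·f_II = 0.18 × 0.35 = 0.063
  w_III·f_III = 0.32 × 0.2 = 0.064
Normaliser: 0.04 + 0.063 + 0.064 = 0.167
So the posterior for Topic II is 0.063 / 0.167 ≈ 0.377.

0.377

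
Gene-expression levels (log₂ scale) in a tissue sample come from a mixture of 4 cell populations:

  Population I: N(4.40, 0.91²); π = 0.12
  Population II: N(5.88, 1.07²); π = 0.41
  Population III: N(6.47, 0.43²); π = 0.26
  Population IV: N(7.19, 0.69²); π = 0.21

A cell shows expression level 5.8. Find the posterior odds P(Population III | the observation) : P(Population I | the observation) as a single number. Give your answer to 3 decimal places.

The posterior odds equal the prior odds times the likelihood ratio: (π_i/π_j)·(f_i(x)/f_j(x)).
Evaluate each component's likelihood at the observed value:
  f_I = (1/(0.91·√(2π)))·exp(−(5.8−4.40)²/(2·0.91²)) = 0.438398·exp(-1.18343) = 0.134249
  f_II = (1/(1.07·√(2π)))·exp(−(5.8−5.88)²/(2·1.07²)) = 0.372843·exp(-0.00280) = 0.371803
  f_III = (1/(0.43·√(2π)))·exp(−(5.8−6.47)²/(2·0.43²)) = 0.927773·exp(-1.21390) = 0.275583
  f_IV = (1/(0.69·√(2π)))·exp(−(5.8−7.19)²/(2·0.69²)) = 0.578177·exp(-2.02909) = 0.0760043
0.0716515 / 0.0161099 ≈ 4.448

4.448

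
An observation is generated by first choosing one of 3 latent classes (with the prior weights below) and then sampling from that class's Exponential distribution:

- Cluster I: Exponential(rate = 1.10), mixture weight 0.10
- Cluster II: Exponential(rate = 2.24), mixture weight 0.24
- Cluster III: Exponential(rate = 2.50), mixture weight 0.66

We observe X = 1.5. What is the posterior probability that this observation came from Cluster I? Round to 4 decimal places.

0.2688

By Bayes' theorem, P(k | x) = π_k f_k(x) / Σ_j π_j f_j(x).
Component likelihoods at x = 1.5:
  f_I = 1.10·e^(−1.10·1.5) = 1.10·e^(−1.6500) = 0.211255
  f_II = 2.24·e^(−2.24·1.5) = 2.24·e^(−3.3600) = 0.077807
  f_III = 2.50·e^(−2.50·1.5) = 2.50·e^(−3.7500) = 0.0587944
Weight by the priors:
  π_I·f_I = 0.10 × 0.211255 = 0.0211255
  π_II·f_II = 0.24 × 0.077807 = 0.0186737
  π_III·f_III = 0.66 × 0.0587944 = 0.0388043
Normaliser: 0.0211255 + 0.0186737 + 0.0388043 = 0.0786034
Responsibility of Cluster I: 0.0211255 / 0.0786034 ≈ 0.2688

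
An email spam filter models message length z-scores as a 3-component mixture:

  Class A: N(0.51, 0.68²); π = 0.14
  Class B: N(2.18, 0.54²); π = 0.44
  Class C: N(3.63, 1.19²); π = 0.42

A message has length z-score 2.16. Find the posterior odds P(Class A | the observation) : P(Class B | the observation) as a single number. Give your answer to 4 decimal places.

0.0133

Posterior odds = (π_i f_i(x)) / (π_j f_j(x)); the normalising sum cancels.
Evaluate each component's likelihood at the observed value:
  L_A = (1/(0.68·√(2π)))·exp(−(2.16−0.51)²/(2·0.68²)) = 0.586680·exp(-2.94388) = 0.0308952
  L_B = (1/(0.54·√(2π)))·exp(−(2.16−2.18)²/(2·0.54²)) = 0.738782·exp(-0.00069) = 0.738275
  L_C = (1/(1.19·√(2π)))·exp(−(2.16−3.63)²/(2·1.19²)) = 0.335246·exp(-0.76298) = 0.156317
0.00432532 / 0.324841 ≈ 0.0133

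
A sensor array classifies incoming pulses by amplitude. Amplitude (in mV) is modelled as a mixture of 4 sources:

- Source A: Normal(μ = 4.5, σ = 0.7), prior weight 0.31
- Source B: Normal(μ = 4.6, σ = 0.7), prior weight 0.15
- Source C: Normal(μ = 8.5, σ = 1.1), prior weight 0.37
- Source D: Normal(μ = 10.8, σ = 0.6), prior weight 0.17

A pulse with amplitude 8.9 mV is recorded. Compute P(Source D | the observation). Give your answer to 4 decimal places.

0.0059

Posterior ∝ prior × likelihood, so P(k | x) ∝ π_k f_k(x); normalise over all components.
Evaluate each component's likelihood at the observed value:
  L_A = (1/(0.7·√(2π)))·exp(−(8.9−4.5)²/(2·0.7²)) = 0.569918·exp(-19.75510) = 1.50065e-09
  L_B = (1/(0.7·√(2π)))·exp(−(8.9−4.6)²/(2·0.7²)) = 0.569918·exp(-18.86735) = 3.64609e-09
  L_C = (1/(1.1·√(2π)))·exp(−(8.9−8.5)²/(2·1.1²)) = 0.362675·exp(-0.06612) = 0.339472
  L_D = (1/(0.6·√(2π)))·exp(−(8.9−10.8)²/(2·0.6²)) = 0.664904·exp(-5.01389) = 0.00441829
Unnormalised posteriors:
  π_A·L_A = 0.31 × 1.50065e-09 = 4.65202e-10
  π_B·L_B = 0.15 × 3.64609e-09 = 5.46913e-10
  π_C·L_C = 0.37 × 0.339472 = 0.125605
  π_D·L_D = 0.17 × 0.00441829 = 0.00075111
Normaliser: 4.65202e-10 + 5.46913e-10 + 0.125605 + 0.00075111 = 0.126356
So the posterior for Source D is 0.00075111 / 0.126356 ≈ 0.0059.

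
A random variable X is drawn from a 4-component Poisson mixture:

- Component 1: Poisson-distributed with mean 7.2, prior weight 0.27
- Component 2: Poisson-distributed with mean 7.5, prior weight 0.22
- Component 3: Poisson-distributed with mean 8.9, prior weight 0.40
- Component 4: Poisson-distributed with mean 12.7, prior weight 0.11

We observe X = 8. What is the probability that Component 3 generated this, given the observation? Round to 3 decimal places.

Posterior ∝ prior × likelihood, so P(k | x) ∝ π_k f_k(x); normalise over all components.
Poisson probabilities:
  f_1 = 0.133727
  f_2 = 0.137329
  f_3 = 0.133161
  f_4 = 0.0512117
Weight by the priors:
  π_1·f_1 = 0.27 × 0.133727 = 0.0361063
  π_2·f_2 = 0.22 × 0.137329 = 0.0302123
  π_3·f_3 = 0.40 × 0.133161 = 0.0532646
  π_4·f_4 = 0.11 × 0.0512117 = 0.00563329
Denominator: 0.0361063 + 0.0302123 + 0.0532646 + 0.00563329 = 0.125216
P(Component 3 | x) = 0.0532646 / 0.125216 ≈ 0.425

0.425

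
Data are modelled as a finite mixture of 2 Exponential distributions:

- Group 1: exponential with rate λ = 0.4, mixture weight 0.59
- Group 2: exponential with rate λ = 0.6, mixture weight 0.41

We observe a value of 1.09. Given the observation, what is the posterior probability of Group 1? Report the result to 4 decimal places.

0.5440

By Bayes' theorem, P(k | x) = π_k f_k(x) / Σ_j π_j f_j(x).
Component likelihoods at x = 1.09:
  f_1 = 0.258647
  f_2 = 0.311977
Unnormalised posteriors:
  π_1·f_1 = 0.59 × 0.258647 = 0.152602
  π_2·f_2 = 0.41 × 0.311977 = 0.127911
Sum: 0.152602 + 0.127911 = 0.280512
P(Group 1 | x) ≈ 0.5440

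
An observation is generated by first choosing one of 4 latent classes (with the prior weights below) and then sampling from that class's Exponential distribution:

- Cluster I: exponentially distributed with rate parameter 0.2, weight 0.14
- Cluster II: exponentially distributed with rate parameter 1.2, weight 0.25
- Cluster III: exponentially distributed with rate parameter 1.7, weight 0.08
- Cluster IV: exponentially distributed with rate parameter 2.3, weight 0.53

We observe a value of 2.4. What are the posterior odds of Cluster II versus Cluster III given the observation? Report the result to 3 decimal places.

7.324

The posterior odds equal the prior odds times the likelihood ratio: (π_i/π_j)·(f_i(x)/f_j(x)).
Evaluate each component's likelihood at the observed value:
  f_I = 0.2·e^(−0.2·2.4) = 0.2·e^(−0.4800) = 0.123757
  f_II = 1.2·e^(−1.2·2.4) = 1.2·e^(−2.8800) = 0.0673617
  f_III = 1.7·e^(−1.7·2.4) = 1.7·e^(−4.0800) = 0.0287427
  f_IV = 2.3·e^(−2.3·2.4) = 2.3·e^(−5.5200) = 0.00921345
Posterior odds = (π_II·f_II) / (π_III·f_III) = (0.25·0.0673617) / (0.08·0.0287427) = 0.0168404 / 0.00229942 ≈ 7.324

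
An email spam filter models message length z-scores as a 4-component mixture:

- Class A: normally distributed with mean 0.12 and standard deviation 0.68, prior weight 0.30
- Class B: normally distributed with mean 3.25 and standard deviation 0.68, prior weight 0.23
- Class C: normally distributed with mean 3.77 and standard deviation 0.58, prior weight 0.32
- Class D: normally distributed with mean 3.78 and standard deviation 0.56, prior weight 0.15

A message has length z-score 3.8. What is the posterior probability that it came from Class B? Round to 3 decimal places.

By Bayes' theorem, P(k | x) = π_k f_k(x) / Σ_j π_j f_j(x).
Evaluate each component's likelihood at the observed value:
  L_A = (1/(0.68·√(2π)))·exp(−(3.8−0.12)²/(2·0.68²)) = 0.586680·exp(-14.64360) = 2.56311e-07
  L_B = (1/(0.68·√(2π)))·exp(−(3.8−3.25)²/(2·0.68²)) = 0.586680·exp(-0.32710) = 0.423004
  L_C = (1/(0.58·√(2π)))·exp(−(3.8−3.77)²/(2·0.58²)) = 0.687832·exp(-0.00134) = 0.686912
  L_D = (1/(0.56·√(2π)))·exp(−(3.8−3.78)²/(2·0.56²)) = 0.712397·exp(-0.00064) = 0.711943
Weight by the priors:
  π_A·L_A = 0.30 × 2.56311e-07 = 7.68933e-08
  π_B·L_B = 0.23 × 0.423004 = 0.0972909
  π_C·L_C = 0.32 × 0.686912 = 0.219812
  π_D·L_D = 0.15 × 0.711943 = 0.106791
Normaliser: 7.68933e-08 + 0.0972909 + 0.219812 + 0.106791 = 0.423894
P(Class B | the observation) = 0.0972909 / 0.423894 ≈ 0.230

0.230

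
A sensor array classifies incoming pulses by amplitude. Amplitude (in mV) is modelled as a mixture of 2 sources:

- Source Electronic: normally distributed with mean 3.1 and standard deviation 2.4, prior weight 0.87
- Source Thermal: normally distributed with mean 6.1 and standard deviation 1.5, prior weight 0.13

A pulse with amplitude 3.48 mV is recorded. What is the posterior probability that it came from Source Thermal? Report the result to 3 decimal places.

P(component k | x) = w_k·f_k(x) / marginal(x), where marginal(x) = Σ_j w_j·f_j(x).
Component likelihoods at x = 3.48 mV:
  f_Electronic = 0.164155
  f_Thermal = 0.0578544
Multiply by the mixture weights:
  w_Electronic·f_Electronic = 0.87 × 0.164155 = 0.142815
  w_Thermal·f_Thermal = 0.13 × 0.0578544 = 0.00752107
Evidence: 0.142815 + 0.00752107 = 0.150336
P(Source Thermal | the observation) = 0.00752107 / 0.150336 ≈ 0.050

0.050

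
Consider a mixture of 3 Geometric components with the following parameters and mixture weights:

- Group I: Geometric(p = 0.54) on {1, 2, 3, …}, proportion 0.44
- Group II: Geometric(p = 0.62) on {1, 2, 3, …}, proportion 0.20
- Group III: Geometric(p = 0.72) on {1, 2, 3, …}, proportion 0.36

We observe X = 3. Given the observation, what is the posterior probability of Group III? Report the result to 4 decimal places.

0.2296

The responsibility of component k is π_k f_k(x) divided by Σ_j π_j f_j(x).
Evaluate each component's likelihood at the observed value:
  p_I = 0.54·(1−0.54)^2 = 0.54·0.2116 = 0.114264
  p_II = 0.62·(1−0.62)^2 = 0.62·0.1444 = 0.089528
  p_III = 0.72·(1−0.72)^2 = 0.72·0.0784 = 0.056448
Unnormalised posteriors:
  π_I·p_I = 0.44 × 0.114264 = 0.0502762
  π_II·p_II = 0.20 × 0.089528 = 0.0179056
  π_III·p_III = 0.36 × 0.056448 = 0.0203213
Denominator: 0.0502762 + 0.0179056 + 0.0203213 = 0.088503
So the posterior for Group III is 0.0203213 / 0.088503 ≈ 0.2296.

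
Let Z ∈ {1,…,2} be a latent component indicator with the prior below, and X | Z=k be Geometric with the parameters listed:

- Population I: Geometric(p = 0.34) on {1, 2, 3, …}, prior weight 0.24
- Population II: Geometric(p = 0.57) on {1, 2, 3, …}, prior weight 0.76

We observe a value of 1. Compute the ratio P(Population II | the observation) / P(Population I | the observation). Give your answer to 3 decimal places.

Since P(k|x) ∝ π_k f_k(x), the posterior odds are π_i f_i(x) / (π_j f_j(x)).
Component likelihoods at x = 1:
  p_I = 0.34·(1−0.34)^0 = 0.34·1 = 0.34
  p_II = 0.57·(1−0.57)^0 = 0.57·1 = 0.57
0.4332 / 0.0816 ≈ 5.309

5.309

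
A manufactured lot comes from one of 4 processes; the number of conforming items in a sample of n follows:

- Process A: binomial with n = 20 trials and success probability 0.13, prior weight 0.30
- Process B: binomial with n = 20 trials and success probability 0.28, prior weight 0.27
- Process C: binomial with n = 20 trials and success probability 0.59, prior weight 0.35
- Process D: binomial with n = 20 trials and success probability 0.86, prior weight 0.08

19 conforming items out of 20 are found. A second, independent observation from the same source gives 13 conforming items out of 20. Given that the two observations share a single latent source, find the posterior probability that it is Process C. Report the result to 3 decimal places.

0.121

P(component k | x) = π_k·f_k(x) / marginal(x), where marginal(x) = Σ_j π_j·f_j(x).
Since both observations come from the same component, the likelihood for component k is f_k(x₁)·f_k(x₂).
  f_A = [C(20,19)·0.13^19·0.87^1 = 20·1.46192e-17·0.87 = 2.54374e-16] × [8.85752e-08] = 2.25312e-23
  f_B = [C(20,19)·0.28^19·0.72^1 = 20·3.1333e-11·0.72 = 4.51196e-10] × [0.000505587] = 2.28119e-13
  f_C = [C(20,19)·0.59^19·0.41^1 = 20·4.4278e-05·0.41 = 0.00036308] × [0.158481] = 5.75412e-05
  f_D = [C(20,19)·0.86^19·0.14^1 = 20·0.056947·0.14 = 0.159451] × [0.0115024] = 0.00183408
Unnormalised posteriors:
  π_A·f_A = 0.30 × 2.25312e-23 = 6.75937e-24
  π_B·f_B = 0.27 × 2.28119e-13 = 6.1592e-14
  π_C·f_C = 0.35 × 5.75412e-05 = 2.01394e-05
  π_D·f_D = 0.08 × 0.00183408 = 0.000146726
Normaliser: 6.75937e-24 + 6.1592e-14 + 2.01394e-05 + 0.000146726 = 0.000166866
So the posterior for Process C is 2.01394e-05 / 0.000166866 ≈ 0.121.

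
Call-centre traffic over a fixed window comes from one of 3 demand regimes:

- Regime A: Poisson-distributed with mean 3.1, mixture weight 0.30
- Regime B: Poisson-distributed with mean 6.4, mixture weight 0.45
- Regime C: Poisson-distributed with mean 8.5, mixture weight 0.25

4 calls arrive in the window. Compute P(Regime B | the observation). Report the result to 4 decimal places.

0.4532

Posterior ∝ prior × likelihood, so P(k | x) ∝ π_k f_k(x); normalise over all components.
Component likelihoods at x = 4 calls:
  L_A = 0.17335
  L_B = 0.116151
  L_C = 0.0442549
Unnormalised posteriors:
  π_A·L_A = 0.30 × 0.17335 = 0.0520049
  π_B·L_B = 0.45 × 0.116151 = 0.0522681
  π_C·L_C = 0.25 × 0.0442549 = 0.0110637
Sum: 0.0520049 + 0.0522681 + 0.0110637 = 0.115337
So the posterior for Regime B is 0.0522681 / 0.115337 ≈ 0.4532.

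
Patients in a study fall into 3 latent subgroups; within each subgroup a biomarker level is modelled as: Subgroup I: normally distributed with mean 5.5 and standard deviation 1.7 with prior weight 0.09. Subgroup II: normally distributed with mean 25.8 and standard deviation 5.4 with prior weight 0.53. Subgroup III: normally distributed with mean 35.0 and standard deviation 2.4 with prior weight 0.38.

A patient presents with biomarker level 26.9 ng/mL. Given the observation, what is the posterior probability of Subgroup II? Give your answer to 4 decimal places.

Apply Bayes' rule: the posterior for each component is proportional to its prior times its likelihood at x.
Normal densities:
  p_I = (1/(1.7·√(2π)))·exp(−(26.9−5.5)²/(2·1.7²)) = 0.234672·exp(-79.23183) = 9.13089e-36
  p_II = (1/(5.4·√(2π)))·exp(−(26.9−25.8)²/(2·5.4²)) = 0.073878·exp(-0.02075) = 0.0723612
  p_III = (1/(2.4·√(2π)))·exp(−(26.9−35.0)²/(2·2.4²)) = 0.166226·exp(-5.69531) = 0.0005588
Unnormalised posteriors:
  π_I·p_I = 0.09 × 9.13089e-36 = 8.2178e-37
  π_II·p_II = 0.53 × 0.0723612 = 0.0383514
  π_III·p_III = 0.38 × 0.0005588 = 0.000212344
Normaliser: 8.2178e-37 + 0.0383514 + 0.000212344 = 0.0385638
Responsibility of Subgroup II: 0.0383514 / 0.0385638 ≈ 0.9945

0.9945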